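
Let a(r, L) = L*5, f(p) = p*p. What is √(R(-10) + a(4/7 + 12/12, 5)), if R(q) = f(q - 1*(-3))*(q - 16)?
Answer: I*√1249 ≈ 35.341*I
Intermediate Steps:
f(p) = p²
R(q) = (3 + q)²*(-16 + q) (R(q) = (q - 1*(-3))²*(q - 16) = (q + 3)²*(-16 + q) = (3 + q)²*(-16 + q))
a(r, L) = 5*L
√(R(-10) + a(4/7 + 12/12, 5)) = √((3 - 10)²*(-16 - 10) + 5*5) = √((-7)²*(-26) + 25) = √(49*(-26) + 25) = √(-1274 + 25) = √(-1249) = I*√1249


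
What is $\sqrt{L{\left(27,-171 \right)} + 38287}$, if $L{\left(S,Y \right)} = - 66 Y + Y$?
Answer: $\sqrt{49402} \approx 222.27$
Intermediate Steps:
$L{\left(S,Y \right)} = - 65 Y$
$\sqrt{L{\left(27,-171 \right)} + 38287} = \sqrt{\left(-65\right) \left(-171\right) + 38287} = \sqrt{11115 + 38287} = \sqrt{49402}$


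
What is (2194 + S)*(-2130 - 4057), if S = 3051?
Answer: -32450815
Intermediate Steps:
(2194 + S)*(-2130 - 4057) = (2194 + 3051)*(-2130 - 4057) = 5245*(-6187) = -32450815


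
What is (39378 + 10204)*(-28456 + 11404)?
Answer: -845472264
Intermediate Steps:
(39378 + 10204)*(-28456 + 11404) = 49582*(-17052) = -845472264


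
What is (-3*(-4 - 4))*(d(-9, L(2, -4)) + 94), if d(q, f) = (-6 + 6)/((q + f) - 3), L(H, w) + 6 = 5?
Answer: 2256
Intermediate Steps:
L(H, w) = -1 (L(H, w) = -6 + 5 = -1)
d(q, f) = 0 (d(q, f) = 0/((f + q) - 3) = 0/(-3 + f + q) = 0)
(-3*(-4 - 4))*(d(-9, L(2, -4)) + 94) = (-3*(-4 - 4))*(0 + 94) = -3*(-8)*94 = 24*94 = 2256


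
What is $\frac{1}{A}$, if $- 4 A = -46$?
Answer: $\frac{2}{23} \approx 0.086957$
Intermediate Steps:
$A = \frac{23}{2}$ ($A = \left(- \frac{1}{4}\right) \left(-46\right) = \frac{23}{2} \approx 11.5$)
$\frac{1}{A} = \frac{1}{\frac{23}{2}} = \frac{2}{23}$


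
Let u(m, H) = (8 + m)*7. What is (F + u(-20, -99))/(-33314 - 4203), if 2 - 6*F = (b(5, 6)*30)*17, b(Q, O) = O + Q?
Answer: 3056/112551 ≈ 0.027152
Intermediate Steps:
F = -2804/3 (F = ⅓ - (6 + 5)*30*17/6 = ⅓ - 11*30*17/6 = ⅓ - 55*17 = ⅓ - ⅙*5610 = ⅓ - 935 = -2804/3 ≈ -934.67)
u(m, H) = 56 + 7*m
(F + u(-20, -99))/(-33314 - 4203) = (-2804/3 + (56 + 7*(-20)))/(-33314 - 4203) = (-2804/3 + (56 - 140))/(-37517) = (-2804/3 - 84)*(-1/37517) = -3056/3*(-1/37517) = 3056/112551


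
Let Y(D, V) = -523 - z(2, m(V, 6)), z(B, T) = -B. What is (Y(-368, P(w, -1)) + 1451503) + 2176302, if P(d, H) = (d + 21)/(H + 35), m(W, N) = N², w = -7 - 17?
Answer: 3627284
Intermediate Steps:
w = -24
P(d, H) = (21 + d)/(35 + H)
Y(D, V) = -521 (Y(D, V) = -523 - (-1)*2 = -523 - 1*(-2) = -523 + 2 = -521)
(Y(-368, P(w, -1)) + 1451503) + 2176302 = (-521 + 1451503) + 2176302 = 1450982 + 2176302 = 3627284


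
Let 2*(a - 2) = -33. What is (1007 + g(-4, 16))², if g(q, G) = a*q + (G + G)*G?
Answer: 2486929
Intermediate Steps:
a = -29/2 (a = 2 + (½)*(-33) = 2 - 33/2 = -29/2 ≈ -14.500)
g(q, G) = 2*G² - 29*q/2 (g(q, G) = -29*q/2 + (G + G)*G = -29*q/2 + (2*G)*G = -29*q/2 + 2*G² = 2*G² - 29*q/2)
(1007 + g(-4, 16))² = (1007 + (2*16² - 29/2*(-4)))² = (1007 + (2*256 + 58))² = (1007 + (512 + 58))² = (1007 + 570)² = 1577² = 2486929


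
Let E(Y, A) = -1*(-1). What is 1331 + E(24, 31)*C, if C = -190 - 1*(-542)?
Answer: 1683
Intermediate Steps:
C = 352 (C = -190 + 542 = 352)
E(Y, A) = 1
1331 + E(24, 31)*C = 1331 + 1*352 = 1331 + 352 = 1683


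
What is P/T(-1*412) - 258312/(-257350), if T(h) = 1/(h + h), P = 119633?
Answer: -12684471521444/128675 ≈ -9.8578e+7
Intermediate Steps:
T(h) = 1/(2*h)
P/T(-1*412) - 258312/(-257350) = 119633/((1/(2*((-1*412))))) - 258312/(-257350) = 119633/(((½)/(-412))) - 258312*(-1/257350) = 119633/(((½)*(-1/412))) + 129156/128675 = 119633/(-1/824) + 129156/128675 = 119633*(-824) + 129156/128675 = -98577592 + 129156/128675 = -12684471521444/128675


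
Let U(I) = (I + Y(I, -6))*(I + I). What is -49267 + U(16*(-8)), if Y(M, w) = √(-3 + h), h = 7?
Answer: -17011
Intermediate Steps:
Y(M, w) = 2 (Y(M, w) = √(-3 + 7) = √4 = 2)
U(I) = 2*I*(2 + I) (U(I) = (I + 2)*(I + I) = (2 + I)*(2*I) = 2*I*(2 + I))
-49267 + U(16*(-8)) = -49267 + 2*(16*(-8))*(2 + 16*(-8)) = -49267 + 2*(-128)*(2 - 128) = -49267 + 2*(-128)*(-126) = -49267 + 32256 = -17011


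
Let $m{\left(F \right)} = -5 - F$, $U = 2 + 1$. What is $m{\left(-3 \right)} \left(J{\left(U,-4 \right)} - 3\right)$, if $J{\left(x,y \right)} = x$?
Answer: $0$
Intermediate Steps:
$U = 3$
$m{\left(-3 \right)} \left(J{\left(U,-4 \right)} - 3\right) = \left(-5 - -3\right) \left(3 - 3\right) = \left(-5 + 3\right) \left(3 - 3\right) = \left(-2\right) 0 = 0$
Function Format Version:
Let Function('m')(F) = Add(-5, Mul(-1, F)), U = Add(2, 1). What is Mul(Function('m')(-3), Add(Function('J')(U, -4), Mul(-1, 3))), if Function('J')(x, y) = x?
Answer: 0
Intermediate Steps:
U = 3
Mul(Function('m')(-3), Add(Function('J')(U, -4), Mul(-1, 3))) = Mul(Add(-5, Mul(-1, -3)), Add(3, Mul(-1, 3))) = Mul(Add(-5, 3), Add(3, -3)) = Mul(-2, 0) = 0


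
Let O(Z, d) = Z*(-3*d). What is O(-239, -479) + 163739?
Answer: -179704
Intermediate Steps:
O(Z, d) = -3*Z*d
O(-239, -479) + 163739 = -3*(-239)*(-479) + 163739 = -343443 + 163739 = -179704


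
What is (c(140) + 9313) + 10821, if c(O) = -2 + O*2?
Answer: 20412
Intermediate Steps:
c(O) = -2 + 2*O
(c(140) + 9313) + 10821 = ((-2 + 2*140) + 9313) + 10821 = ((-2 + 280) + 9313) + 10821 = (278 + 9313) + 10821 = 9591 + 10821 = 20412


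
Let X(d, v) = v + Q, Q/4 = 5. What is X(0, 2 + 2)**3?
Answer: 13824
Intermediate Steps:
Q = 20 (Q = 4*5 = 20)
X(d, v) = 20 + v (X(d, v) = v + 20 = 20 + v)
X(0, 2 + 2)**3 = (20 + (2 + 2))**3 = (20 + 4)**3 = 24**3 = 13824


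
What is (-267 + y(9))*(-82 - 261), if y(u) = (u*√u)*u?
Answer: 8232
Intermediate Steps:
y(u) = u^(5/2) (y(u) = u^(3/2)*u = u^(5/2))
(-267 + y(9))*(-82 - 261) = (-267 + 9^(5/2))*(-82 - 261) = (-267 + 243)*(-343) = -24*(-343) = 8232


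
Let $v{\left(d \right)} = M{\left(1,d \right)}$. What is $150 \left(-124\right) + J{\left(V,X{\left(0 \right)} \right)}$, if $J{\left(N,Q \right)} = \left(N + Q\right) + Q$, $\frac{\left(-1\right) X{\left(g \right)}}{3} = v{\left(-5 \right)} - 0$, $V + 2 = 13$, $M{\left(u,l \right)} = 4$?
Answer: $-18613$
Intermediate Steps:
$V = 11$ ($V = -2 + 13 = 11$)
$v{\left(d \right)} = 4$
$X{\left(g \right)} = -12$ ($X{\left(g \right)} = - 3 \left(4 - 0\right) = - 3 \left(4 + 0\right) = \left(-3\right) 4 = -12$)
$J{\left(N,Q \right)} = N + 2 Q$
$150 \left(-124\right) + J{\left(V,X{\left(0 \right)} \right)} = 150 \left(-124\right) + \left(11 + 2 \left(-12\right)\right) = -18600 + \left(11 - 24\right) = -18600 - 13 = -18613$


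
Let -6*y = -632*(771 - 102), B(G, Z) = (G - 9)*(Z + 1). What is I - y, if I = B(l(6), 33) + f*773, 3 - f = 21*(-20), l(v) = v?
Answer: 256409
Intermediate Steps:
B(G, Z) = (1 + Z)*(-9 + G) (B(G, Z) = (-9 + G)*(1 + Z) = (1 + Z)*(-9 + G))
y = 70468 (y = -(-316)*(771 - 102)/3 = -(-316)*669/3 = -⅙*(-422808) = 70468)
f = 423 (f = 3 - 21*(-20) = 3 - 1*(-420) = 3 + 420 = 423)
I = 326877 (I = (-9 + 6 - 9*33 + 6*33) + 423*773 = (-9 + 6 - 297 + 198) + 326979 = -102 + 326979 = 326877)
I - y = 326877 - 1*70468 = 326877 - 70468 = 256409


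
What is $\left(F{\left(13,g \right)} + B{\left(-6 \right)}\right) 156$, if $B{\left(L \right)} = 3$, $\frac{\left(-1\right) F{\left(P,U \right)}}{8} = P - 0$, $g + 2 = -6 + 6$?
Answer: $-15756$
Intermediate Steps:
$g = -2$ ($g = -2 + \left(-6 + 6\right) = -2 + 0 = -2$)
$F{\left(P,U \right)} = - 8 P$ ($F{\left(P,U \right)} = - 8 \left(P - 0\right) = - 8 \left(P + 0\right) = - 8 P$)
$\left(F{\left(13,g \right)} + B{\left(-6 \right)}\right) 156 = \left(\left(-8\right) 13 + 3\right) 156 = \left(-104 + 3\right) 156 = \left(-101\right) 156 = -15756$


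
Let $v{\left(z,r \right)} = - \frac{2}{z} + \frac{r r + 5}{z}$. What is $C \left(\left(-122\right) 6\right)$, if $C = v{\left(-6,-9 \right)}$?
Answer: $10248$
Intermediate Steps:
$v{\left(z,r \right)} = - \frac{2}{z} + \frac{5 + r^{2}}{z}$ ($v{\left(z,r \right)} = - \frac{2}{z} + \frac{r^{2} + 5}{z} = - \frac{2}{z} + \frac{5 + r^{2}}{z}$)
$C = -14$ ($C = \frac{3 + \left(-9\right)^{2}}{-6} = - \frac{3 + 81}{6} = \left(- \frac{1}{6}\right) 84 = -14$)
$C \left(\left(-122\right) 6\right) = - 14 \left(\left(-122\right) 6\right) = \left(-14\right) \left(-732\right) = 10248$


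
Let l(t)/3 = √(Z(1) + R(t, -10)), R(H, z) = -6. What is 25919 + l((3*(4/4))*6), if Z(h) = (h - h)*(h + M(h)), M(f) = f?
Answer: 25919 + 3*I*√6 ≈ 25919.0 + 7.3485*I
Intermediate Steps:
Z(h) = 0 (Z(h) = (h - h)*(h + h) = 0*(2*h) = 0)
l(t) = 3*I*√6 (l(t) = 3*√(0 - 6) = 3*√(-6) = 3*(I*√6) = 3*I*√6)
25919 + l((3*(4/4))*6) = 25919 + 3*I*√6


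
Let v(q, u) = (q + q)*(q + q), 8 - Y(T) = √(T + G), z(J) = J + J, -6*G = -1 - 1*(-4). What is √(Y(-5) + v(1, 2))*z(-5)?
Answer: -5*√(48 - 2*I*√22) ≈ -34.804 + 3.3691*I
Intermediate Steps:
G = -½ (G = -(-1 - 1*(-4))/6 = -(-1 + 4)/6 = -⅙*3 = -½ ≈ -0.50000)
z(J) = 2*J
Y(T) = 8 - √(-½ + T) (Y(T) = 8 - √(T - ½) = 8 - √(-½ + T))
v(q, u) = 4*q² (v(q, u) = (2*q)*(2*q) = 4*q²)
√(Y(-5) + v(1, 2))*z(-5) = √((8 - √(-2 + 4*(-5))/2) + 4*1²)*(2*(-5)) = √((8 - √(-2 - 20)/2) + 4*1)*(-10) = √((8 - I*√22/2) + 4)*(-10) = √(12 - I*√22/2)*(-10) = -10*√(12 - I*√22/2)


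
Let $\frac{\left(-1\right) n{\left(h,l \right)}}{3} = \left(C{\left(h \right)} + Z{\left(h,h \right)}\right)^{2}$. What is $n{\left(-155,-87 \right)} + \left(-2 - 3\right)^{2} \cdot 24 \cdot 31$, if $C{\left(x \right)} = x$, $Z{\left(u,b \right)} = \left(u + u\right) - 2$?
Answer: $-635667$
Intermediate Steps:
$Z{\left(u,b \right)} = -2 + 2 u$ ($Z{\left(u,b \right)} = 2 u - 2 = -2 + 2 u$)
$n{\left(h,l \right)} = - 3 \left(-2 + 3 h\right)^{2}$ ($n{\left(h,l \right)} = - 3 \left(h + \left(-2 + 2 h\right)\right)^{2} = - 3 \left(-2 + 3 h\right)^{2}$)
$n{\left(-155,-87 \right)} + \left(-2 - 3\right)^{2} \cdot 24 \cdot 31 = - 3 \left(-2 + 3 \left(-155\right)\right)^{2} + \left(-2 - 3\right)^{2} \cdot 24 \cdot 31 = - 3 \left(-2 - 465\right)^{2} + \left(-5\right)^{2} \cdot 24 \cdot 31 = - 3 \left(-467\right)^{2} + 25 \cdot 24 \cdot 31 = \left(-3\right) 218089 + 600 \cdot 31 = -654267 + 18600 = -635667$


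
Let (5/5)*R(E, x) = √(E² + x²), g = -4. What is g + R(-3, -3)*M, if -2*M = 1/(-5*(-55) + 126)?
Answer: -4 - 3*√2/802 ≈ -4.0053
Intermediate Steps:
R(E, x) = √(E² + x²)
M = -1/802 (M = -1/(2*(-5*(-55) + 126)) = -1/(2*(275 + 126)) = -½/401 = -½*1/401 = -1/802 ≈ -0.0012469)
g + R(-3, -3)*M = -4 + √((-3)² + (-3)²)*(-1/802) = -4 + √(9 + 9)*(-1/802) = -4 + √18*(-1/802) = -4 + (3*√2)*(-1/802) = -4 - 3*√2/802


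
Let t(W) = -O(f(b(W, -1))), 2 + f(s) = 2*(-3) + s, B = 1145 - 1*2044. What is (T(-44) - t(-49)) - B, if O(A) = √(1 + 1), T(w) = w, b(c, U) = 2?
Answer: 855 + √2 ≈ 856.41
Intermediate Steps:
B = -899 (B = 1145 - 2044 = -899)
f(s) = -8 + s (f(s) = -2 + (2*(-3) + s) = -2 + (-6 + s) = -8 + s)
O(A) = √2
t(W) = -√2
(T(-44) - t(-49)) - B = (-44 - (-1)*√2) - 1*(-899) = (-44 + √2) + 899 = 855 + √2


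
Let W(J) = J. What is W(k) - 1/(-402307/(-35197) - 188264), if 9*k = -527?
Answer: -3491862527654/59633331309 ≈ -58.556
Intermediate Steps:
k = -527/9 (k = (⅑)*(-527) = -527/9 ≈ -58.556)
W(k) - 1/(-402307/(-35197) - 188264) = -527/9 - 1/(-402307/(-35197) - 188264) = -527/9 - 1/(-402307*(-1/35197) - 188264) = -527/9 - 1/(402307/35197 - 188264) = -527/9 - 1/(-6625925701/35197) = -527/9 - 1*(-35197/6625925701) = -527/9 + 35197/6625925701 = -3491862527654/59633331309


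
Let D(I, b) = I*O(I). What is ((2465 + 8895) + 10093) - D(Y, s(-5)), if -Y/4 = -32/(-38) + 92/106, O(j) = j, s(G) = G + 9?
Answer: 21706948653/1014049 ≈ 21406.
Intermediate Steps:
s(G) = 9 + G
Y = -6888/1007 (Y = -4*(-32/(-38) + 92/106) = -4*(-32*(-1/38) + 92*(1/106)) = -4*(16/19 + 46/53) = -4*1722/1007 = -6888/1007 ≈ -6.8401)
D(I, b) = I² (D(I, b) = I*I = I²)
((2465 + 8895) + 10093) - D(Y, s(-5)) = ((2465 + 8895) + 10093) - (-6888/1007)² = (11360 + 10093) - 1*47444544/1014049 = 21453 - 47444544/1014049 = 21706948653/1014049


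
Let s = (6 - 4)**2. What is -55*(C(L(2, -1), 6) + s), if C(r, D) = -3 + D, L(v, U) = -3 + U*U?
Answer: -385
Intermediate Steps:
L(v, U) = -3 + U**2
s = 4 (s = 2**2 = 4)
-55*(C(L(2, -1), 6) + s) = -55*((-3 + 6) + 4) = -55*(3 + 4) = -55*7 = -385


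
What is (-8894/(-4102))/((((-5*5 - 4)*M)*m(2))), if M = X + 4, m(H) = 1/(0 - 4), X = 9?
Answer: 17788/773227 ≈ 0.023005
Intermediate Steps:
m(H) = -¼ (m(H) = 1/(-4) = -¼)
M = 13 (M = 9 + 4 = 13)
(-8894/(-4102))/((((-5*5 - 4)*M)*m(2))) = (-8894/(-4102))/((((-5*5 - 4)*13)*(-¼))) = (-8894*(-1/4102))/((((-25 - 4)*13)*(-¼))) = 4447/(2051*((-29*13*(-¼)))) = 4447/(2051*((-377*(-¼)))) = 4447/(2051*(377/4)) = (4447/2051)*(4/377) = 17788/773227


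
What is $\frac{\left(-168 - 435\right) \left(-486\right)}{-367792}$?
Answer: $- \frac{146529}{183896} \approx -0.7968$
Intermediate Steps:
$\frac{\left(-168 - 435\right) \left(-486\right)}{-367792} = \left(-603\right) \left(-486\right) \left(- \frac{1}{367792}\right) = 293058 \left(- \frac{1}{367792}\right) = - \frac{146529}{183896}$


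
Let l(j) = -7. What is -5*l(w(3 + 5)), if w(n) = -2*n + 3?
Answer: 35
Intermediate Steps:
w(n) = 3 - 2*n
-5*l(w(3 + 5)) = -5*(-7) = 35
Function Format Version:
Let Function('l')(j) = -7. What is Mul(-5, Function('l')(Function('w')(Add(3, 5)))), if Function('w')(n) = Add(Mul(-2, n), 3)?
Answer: 35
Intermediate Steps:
Function('w')(n) = Add(3, Mul(-2, n))
Mul(-5, Function('l')(Function('w')(Add(3, 5)))) = Mul(-5, -7) = 35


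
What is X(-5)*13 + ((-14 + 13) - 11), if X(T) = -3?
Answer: -51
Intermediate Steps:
X(-5)*13 + ((-14 + 13) - 11) = -3*13 + ((-14 + 13) - 11) = -39 + (-1 - 11) = -39 - 12 = -51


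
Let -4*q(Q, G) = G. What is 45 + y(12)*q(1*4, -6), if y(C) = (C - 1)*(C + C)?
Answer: 441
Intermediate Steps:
y(C) = 2*C*(-1 + C) (y(C) = (-1 + C)*(2*C) = 2*C*(-1 + C))
q(Q, G) = -G/4
45 + y(12)*q(1*4, -6) = 45 + (2*12*(-1 + 12))*(-1/4*(-6)) = 45 + (2*12*11)*(3/2) = 45 + 264*(3/2) = 45 + 396 = 441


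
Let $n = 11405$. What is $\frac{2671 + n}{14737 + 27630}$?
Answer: $\frac{14076}{42367} \approx 0.33224$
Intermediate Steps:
$\frac{2671 + n}{14737 + 27630} = \frac{2671 + 11405}{14737 + 27630} = \frac{14076}{42367}$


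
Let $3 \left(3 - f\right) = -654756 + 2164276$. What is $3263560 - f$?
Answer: $\frac{11300191}{3} \approx 3.7667 \cdot 10^{6}$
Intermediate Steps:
$f = - \frac{1509511}{3}$ ($f = 3 - \frac{-654756 + 2164276}{3} = 3 - \frac{1509520}{3} = - \frac{1509511}{3} \approx -5.0317 \cdot 10^{5}$)
$3263560 - f = 3263560 - - \frac{1509511}{3} = 3263560 + \frac{1509511}{3} = \frac{11300191}{3}$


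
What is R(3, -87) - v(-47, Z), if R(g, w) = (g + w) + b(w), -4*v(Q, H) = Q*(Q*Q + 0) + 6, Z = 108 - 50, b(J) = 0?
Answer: -104153/4 ≈ -26038.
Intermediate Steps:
Z = 58
v(Q, H) = -3/2 - Q³/4 (v(Q, H) = -(Q*(Q*Q + 0) + 6)/4 = -(Q*(Q² + 0) + 6)/4 = -(Q*Q² + 6)/4 = -(Q³ + 6)/4 = -(6 + Q³)/4 = -3/2 - Q³/4)
R(g, w) = g + w (R(g, w) = (g + w) + 0 = g + w)
R(3, -87) - v(-47, Z) = (3 - 87) - (-3/2 - ¼*(-47)³) = -84 - (-3/2 - ¼*(-103823)) = -84 - (-3/2 + 103823/4) = -84 - 1*103817/4 = -84 - 103817/4 = -104153/4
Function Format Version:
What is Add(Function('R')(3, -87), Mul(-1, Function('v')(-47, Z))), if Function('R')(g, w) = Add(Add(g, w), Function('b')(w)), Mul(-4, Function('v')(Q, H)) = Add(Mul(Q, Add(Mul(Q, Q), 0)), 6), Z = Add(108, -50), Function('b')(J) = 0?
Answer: Rational(-104153, 4) ≈ -26038.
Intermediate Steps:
Z = 58
Function('v')(Q, H) = Add(Rational(-3, 2), Mul(Rational(-1, 4), Pow(Q, 3))) (Function('v')(Q, H) = Mul(Rational(-1, 4), Add(Mul(Q, Add(Mul(Q, Q), 0)), 6)) = Mul(Rational(-1, 4), Add(Mul(Q, Add(Pow(Q, 2), 0)), 6)) = Mul(Rational(-1, 4), Add(Mul(Q, Pow(Q, 2)), 6)) = Mul(Rational(-1, 4), Add(Pow(Q, 3), 6)) = Mul(Rational(-1, 4), Add(6, Pow(Q, 3))) = Add(Rational(-3, 2), Mul(Rational(-1, 4), Pow(Q, 3))))
Function('R')(g, w) = Add(g, w) (Function('R')(g, w) = Add(Add(g, w), 0) = Add(g, w))
Add(Function('R')(3, -87), Mul(-1, Function('v')(-47, Z))) = Add(Add(3, -87), Mul(-1, Add(Rational(-3, 2), Mul(Rational(-1, 4), Pow(-47, 3))))) = Add(-84, Mul(-1, Add(Rational(-3, 2), Mul(Rational(-1, 4), -103823)))) = Add(-84, Mul(-1, Add(Rational(-3, 2), Rational(103823, 4)))) = Add(-84, Mul(-1, Rational(103817, 4))) = Add(-84, Rational(-103817, 4)) = Rational(-104153, 4)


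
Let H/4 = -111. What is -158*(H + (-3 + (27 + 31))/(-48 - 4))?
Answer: 1828297/26 ≈ 70319.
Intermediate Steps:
H = -444 (H = 4*(-111) = -444)
-158*(H + (-3 + (27 + 31))/(-48 - 4)) = -158*(-444 + (-3 + (27 + 31))/(-48 - 4)) = -158*(-444 + (-3 + 58)/(-52)) = -158*(-444 + 55*(-1/52)) = -158*(-444 - 55/52) = -158*(-23143/52) = 1828297/26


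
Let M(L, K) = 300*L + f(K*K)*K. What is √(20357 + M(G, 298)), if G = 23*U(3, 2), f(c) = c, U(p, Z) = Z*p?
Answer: 3*√2947261 ≈ 5150.3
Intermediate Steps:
G = 138 (G = 23*(2*3) = 23*6 = 138)
M(L, K) = K³ + 300*L (M(L, K) = 300*L + (K*K)*K = 300*L + K²*K = 300*L + K³ = K³ + 300*L)
√(20357 + M(G, 298)) = √(20357 + (298³ + 300*138)) = √(20357 + (26463592 + 41400)) = √(20357 + 26504992) = √26525349 = 3*√2947261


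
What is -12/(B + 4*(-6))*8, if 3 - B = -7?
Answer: 48/7 ≈ 6.8571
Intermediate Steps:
B = 10 (B = 3 - 1*(-7) = 3 + 7 = 10)
-12/(B + 4*(-6))*8 = -12/(10 + 4*(-6))*8 = -12/(10 - 24)*8 = -12/(-14)*8 = -12*(-1/14)*8 = (6/7)*8 = 48/7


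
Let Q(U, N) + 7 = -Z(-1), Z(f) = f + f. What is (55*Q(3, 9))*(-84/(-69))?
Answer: -7700/23 ≈ -334.78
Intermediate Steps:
Z(f) = 2*f
Q(U, N) = -5 (Q(U, N) = -7 - 2*(-1) = -7 - 1*(-2) = -7 + 2 = -5)
(55*Q(3, 9))*(-84/(-69)) = (55*(-5))*(-84/(-69)) = -(-23100)*(-1)/69 = -275*28/23 = -7700/23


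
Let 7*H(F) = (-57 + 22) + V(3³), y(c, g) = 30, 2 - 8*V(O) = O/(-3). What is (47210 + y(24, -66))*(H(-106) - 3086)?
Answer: -1022066925/7 ≈ -1.4601e+8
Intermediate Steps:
V(O) = ¼ + O/24 (V(O) = ¼ - O/(8*(-3)) = ¼ - O*(-1)/(8*3) = ¼ - (-1)*O/24 = ¼ + O/24)
H(F) = -269/56 (H(F) = ((-57 + 22) + (¼ + (1/24)*3³))/7 = (-35 + (¼ + (1/24)*27))/7 = (-35 + (¼ + 9/8))/7 = (-35 + 11/8)/7 = (⅐)*(-269/8) = -269/56)
(47210 + y(24, -66))*(H(-106) - 3086) = (47210 + 30)*(-269/56 - 3086) = 47240*(-173085/56) = -1022066925/7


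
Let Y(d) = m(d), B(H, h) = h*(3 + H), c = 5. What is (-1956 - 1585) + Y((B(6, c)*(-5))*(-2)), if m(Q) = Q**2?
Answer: 198959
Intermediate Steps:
Y(d) = d**2
(-1956 - 1585) + Y((B(6, c)*(-5))*(-2)) = (-1956 - 1585) + (((5*(3 + 6))*(-5))*(-2))**2 = -3541 + (((5*9)*(-5))*(-2))**2 = -3541 + ((45*(-5))*(-2))**2 = -3541 + (-225*(-2))**2 = -3541 + 450**2 = -3541 + 202500 = 198959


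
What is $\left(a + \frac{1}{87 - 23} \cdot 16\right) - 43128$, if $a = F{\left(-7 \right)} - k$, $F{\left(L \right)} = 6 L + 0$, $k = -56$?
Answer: $- \frac{172455}{4} \approx -43114.0$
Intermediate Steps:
$F{\left(L \right)} = 6 L$
$a = 14$ ($a = 6 \left(-7\right) - -56 = -42 + 56 = 14$)
$\left(a + \frac{1}{87 - 23} \cdot 16\right) - 43128 = \left(14 + \frac{1}{87 - 23} \cdot 16\right) - 43128 = \left(14 + \frac{1}{64} \cdot 16\right) - 43128 = \left(14 + \frac{1}{4}\right) - 43128 = \frac{57}{4} - 43128 = - \frac{172455}{4}$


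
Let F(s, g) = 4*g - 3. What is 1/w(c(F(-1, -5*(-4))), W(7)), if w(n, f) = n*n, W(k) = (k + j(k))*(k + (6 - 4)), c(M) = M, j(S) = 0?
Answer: 1/5929 ≈ 0.00016866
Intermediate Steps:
F(s, g) = -3 + 4*g
W(k) = k*(2 + k) (W(k) = (k + 0)*(k + (6 - 4)) = k*(k + 2) = k*(2 + k))
w(n, f) = n²
1/w(c(F(-1, -5*(-4))), W(7)) = 1/((-3 + 4*(-5*(-4)))²) = 1/((-3 + 4*20)²) = 1/((-3 + 80)²) = 1/(77²) = 1/5929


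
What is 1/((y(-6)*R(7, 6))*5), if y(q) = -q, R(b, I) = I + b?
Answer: 1/390 ≈ 0.0025641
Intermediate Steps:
1/((y(-6)*R(7, 6))*5) = 1/(((-1*(-6))*(6 + 7))*5) = 1/((6*13)*5) = 1/(78*5) = 1/390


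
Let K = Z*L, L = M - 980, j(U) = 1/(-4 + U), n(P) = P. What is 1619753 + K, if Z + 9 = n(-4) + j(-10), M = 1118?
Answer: 11325644/7 ≈ 1.6180e+6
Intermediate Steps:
L = 138 (L = 1118 - 980 = 138)
Z = -183/14 (Z = -9 + (-4 + 1/(-4 - 10)) = -9 + (-4 + 1/(-14)) = -9 + (-4 - 1/14) = -9 - 57/14 = -183/14 ≈ -13.071)
K = -12627/7 (K = -183/14*138 = -12627/7 ≈ -1803.9)
1619753 + K = 1619753 - 12627/7 = 11325644/7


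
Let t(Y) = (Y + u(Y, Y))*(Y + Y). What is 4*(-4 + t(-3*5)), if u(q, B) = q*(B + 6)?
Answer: -14416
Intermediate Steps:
u(q, B) = q*(6 + B)
t(Y) = 2*Y*(Y + Y*(6 + Y)) (t(Y) = (Y + Y*(6 + Y))*(Y + Y) = (Y + Y*(6 + Y))*(2*Y) = 2*Y*(Y + Y*(6 + Y)))
4*(-4 + t(-3*5)) = 4*(-4 + 2*(-3*5)**2*(7 - 3*5)) = 4*(-4 + 2*(-15)**2*(7 - 15)) = 4*(-4 + 2*225*(-8)) = 4*(-4 - 3600) = 4*(-3604) = -14416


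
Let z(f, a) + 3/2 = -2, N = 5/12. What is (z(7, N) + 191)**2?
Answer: 140625/4 ≈ 35156.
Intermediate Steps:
N = 5/12 (N = 5*(1/12) = 5/12 ≈ 0.41667)
z(f, a) = -7/2 (z(f, a) = -3/2 - 2 = -7/2)
(z(7, N) + 191)**2 = (-7/2 + 191)**2 = (375/2)**2 = 140625/4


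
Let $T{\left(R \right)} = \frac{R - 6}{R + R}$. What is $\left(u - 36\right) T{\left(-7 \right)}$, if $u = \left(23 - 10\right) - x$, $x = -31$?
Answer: $\frac{52}{7} \approx 7.4286$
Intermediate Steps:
$T{\left(R \right)} = \frac{-6 + R}{2 R}$
$u = 44$ ($u = \left(23 - 10\right) - -31 = 13 + 31 = 44$)
$\left(u - 36\right) T{\left(-7 \right)} = \left(44 - 36\right) \frac{-6 - 7}{2 \left(-7\right)} = 8 \cdot \frac{1}{2} \left(- \frac{1}{7}\right) \left(-13\right) = 8 \cdot \frac{13}{14} = \frac{52}{7}$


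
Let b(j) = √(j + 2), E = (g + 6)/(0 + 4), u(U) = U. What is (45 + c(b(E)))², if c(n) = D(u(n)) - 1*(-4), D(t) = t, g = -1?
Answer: (98 + √13)²/4 ≈ 2580.9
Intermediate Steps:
E = 5/4 (E = (-1 + 6)/(0 + 4) = 5/4 ≈ 1.2500)
b(j) = √(2 + j)
c(n) = 4 + n (c(n) = n - 1*(-4) = n + 4 = 4 + n)
(45 + c(b(E)))² = (45 + (4 + √(2 + 5/4)))² = (45 + (4 + √(13/4)))² = (45 + (4 + √13/2))² = (49 + √13/2)²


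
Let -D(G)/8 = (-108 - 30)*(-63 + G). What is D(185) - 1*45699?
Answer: 88989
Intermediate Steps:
D(G) = -69552 + 1104*G (D(G) = -8*(-108 - 30)*(-63 + G) = -(-1104)*(-63 + G) = -8*(8694 - 138*G) = -69552 + 1104*G)
D(185) - 1*45699 = (-69552 + 1104*185) - 1*45699 = (-69552 + 204240) - 45699 = 134688 - 45699 = 88989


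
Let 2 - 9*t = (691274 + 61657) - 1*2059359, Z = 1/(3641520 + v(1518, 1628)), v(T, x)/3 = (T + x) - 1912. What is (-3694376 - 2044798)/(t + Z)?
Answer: -62761689979884/1587409125823 ≈ -39.537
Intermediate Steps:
v(T, x) = -5736 + 3*T + 3*x (v(T, x) = 3*((T + x) - 1912) = 3*(-1912 + T + x) = -5736 + 3*T + 3*x)
Z = 1/3645222 (Z = 1/(3641520 + (-5736 + 3*1518 + 3*1628)) = 1/(3641520 + (-5736 + 4554 + 4884)) = 1/(3641520 + 3702) = 1/3645222 ≈ 2.7433e-7)
t = 1306430/9 (t = 2/9 - ((691274 + 61657) - 1*2059359)/9 = 2/9 - (752931 - 2059359)/9 = 2/9 - ⅑*(-1306428) = 2/9 + 435476/3 = 1306430/9 ≈ 1.4516e+5)
(-3694376 - 2044798)/(t + Z) = (-3694376 - 2044798)/(1306430/9 + 1/3645222) = -5739174/1587409125823/10935666 = -5739174*10935666/1587409125823 = -62761689979884/1587409125823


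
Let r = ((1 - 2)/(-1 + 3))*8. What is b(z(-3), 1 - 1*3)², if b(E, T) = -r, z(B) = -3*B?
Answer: 16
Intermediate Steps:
r = -4 (r = -1/2*8 = -1*½*8 = -½*8 = -4)
b(E, T) = 4 (b(E, T) = -1*(-4) = 4)
b(z(-3), 1 - 1*3)² = 4² = 16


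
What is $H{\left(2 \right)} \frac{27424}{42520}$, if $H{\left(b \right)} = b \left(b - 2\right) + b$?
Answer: $\frac{6856}{5315} \approx 1.2899$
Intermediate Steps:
$H{\left(b \right)} = b + b \left(-2 + b\right)$ ($H{\left(b \right)} = b \left(-2 + b\right) + b = b + b \left(-2 + b\right)$)
$H{\left(2 \right)} \frac{27424}{42520} = 2 \left(-1 + 2\right) \frac{27424}{42520} = 2 \cdot 1 \cdot 27424 \cdot \frac{1}{42520} = 2 \cdot \frac{3428}{5315} = \frac{6856}{5315}$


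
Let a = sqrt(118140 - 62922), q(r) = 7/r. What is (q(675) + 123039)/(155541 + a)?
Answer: 4305962410204/5443413179175 - 83051332*sqrt(55218)/16330239537525 ≈ 0.78985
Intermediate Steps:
a = sqrt(55218) ≈ 234.99
(q(675) + 123039)/(155541 + a) = (7/675 + 123039)/(155541 + sqrt(55218)) = 83051332/(675*(155541 + sqrt(55218)))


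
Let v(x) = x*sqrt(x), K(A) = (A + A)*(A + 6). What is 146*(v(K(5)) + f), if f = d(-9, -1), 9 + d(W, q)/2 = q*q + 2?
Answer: -1752 + 16060*sqrt(110) ≈ 1.6669e+5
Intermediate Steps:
K(A) = 2*A*(6 + A) (K(A) = (2*A)*(6 + A) = 2*A*(6 + A))
v(x) = x**(3/2)
d(W, q) = -14 + 2*q**2 (d(W, q) = -18 + 2*(q*q + 2) = -18 + 2*(q**2 + 2) = -18 + 2*(2 + q**2) = -18 + (4 + 2*q**2) = -14 + 2*q**2)
f = -12 (f = -14 + 2*(-1)**2 = -14 + 2*1 = -14 + 2 = -12)
146*(v(K(5)) + f) = 146*((2*5*(6 + 5))**(3/2) - 12) = 146*((2*5*11)**(3/2) - 12) = 146*(110**(3/2) - 12) = 146*(110*sqrt(110) - 12) = 146*(-12 + 110*sqrt(110)) = -1752 + 16060*sqrt(110)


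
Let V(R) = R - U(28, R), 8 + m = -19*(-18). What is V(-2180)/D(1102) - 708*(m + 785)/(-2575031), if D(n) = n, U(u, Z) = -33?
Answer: -245027887/149351798 ≈ -1.6406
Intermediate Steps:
m = 334 (m = -8 - 19*(-18) = -8 + 342 = 334)
V(R) = 33 + R (V(R) = R - 1*(-33) = R + 33 = 33 + R)
V(-2180)/D(1102) - 708*(m + 785)/(-2575031) = (33 - 2180)/1102 - 708*(334 + 785)/(-2575031) = -2147*1/1102 - 708*1119*(-1/2575031) = -113/58 - 792252*(-1/2575031) = -113/58 + 792252/2575031 = -245027887/149351798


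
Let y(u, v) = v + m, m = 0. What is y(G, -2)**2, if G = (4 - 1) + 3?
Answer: 4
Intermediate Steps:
G = 6 (G = 3 + 3 = 6)
y(u, v) = v (y(u, v) = v + 0 = v)
y(G, -2)**2 = (-2)**2 = 4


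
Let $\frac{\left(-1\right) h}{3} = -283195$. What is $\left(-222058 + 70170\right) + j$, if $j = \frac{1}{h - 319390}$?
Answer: $- \frac{80530258159}{530195} \approx -1.5189 \cdot 10^{5}$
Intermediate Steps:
$h = 849585$ ($h = \left(-3\right) \left(-283195\right) = 849585$)
$j = \frac{1}{530195}$ ($j = \frac{1}{849585 - 319390} = \frac{1}{530195} \approx 1.8861 \cdot 10^{-6}$)
$\left(-222058 + 70170\right) + j = \left(-222058 + 70170\right) + \frac{1}{530195} = -151888 + \frac{1}{530195} = - \frac{80530258159}{530195}$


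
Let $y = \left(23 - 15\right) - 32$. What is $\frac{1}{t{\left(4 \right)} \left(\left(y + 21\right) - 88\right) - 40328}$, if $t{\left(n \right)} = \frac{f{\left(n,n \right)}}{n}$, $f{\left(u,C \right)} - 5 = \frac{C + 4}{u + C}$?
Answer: $- \frac{2}{80929} \approx -2.4713 \cdot 10^{-5}$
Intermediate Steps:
$f{\left(u,C \right)} = 5 + \frac{4 + C}{C + u}$ ($f{\left(u,C \right)} = 5 + \frac{C + 4}{u + C} = 5 + \frac{4 + C}{C + u}$)
$y = -24$ ($y = \left(23 - 15\right) - 32 = 8 - 32 = -24$)
$t{\left(n \right)} = \frac{4 + 11 n}{2 n^{2}}$ ($t{\left(n \right)} = \frac{\frac{1}{n + n} \left(4 + 5 n + 6 n\right)}{n} = \frac{\frac{1}{2 n} \left(4 + 11 n\right)}{n} = \frac{\frac{1}{2} \frac{1}{n} \left(4 + 11 n\right)}{n} = \frac{4 + 11 n}{2 n^{2}}$)
$\frac{1}{t{\left(4 \right)} \left(\left(y + 21\right) - 88\right) - 40328} = \frac{1}{\frac{4 + 11 \cdot 4}{2 \cdot 16} \left(\left(-24 + 21\right) - 88\right) - 40328} = \frac{1}{\frac{1}{2} \cdot \frac{1}{16} \left(4 + 44\right) \left(-3 - 88\right) - 40328} = \frac{1}{\frac{1}{2} \cdot \frac{1}{16} \cdot 48 \left(-91\right) - 40328} = \frac{1}{\frac{3}{2} \left(-91\right) - 40328} = \frac{1}{- \frac{273}{2} - 40328} = \frac{1}{- \frac{80929}{2}} = - \frac{2}{80929}$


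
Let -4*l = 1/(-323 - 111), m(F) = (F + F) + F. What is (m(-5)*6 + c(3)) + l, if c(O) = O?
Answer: -151031/1736 ≈ -86.999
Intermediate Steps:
m(F) = 3*F (m(F) = 2*F + F = 3*F)
l = 1/1736 (l = -1/(4*(-323 - 111)) = -1/4/(-434) = -1/4*(-1/434) = 1/1736 ≈ 0.00057604)
(m(-5)*6 + c(3)) + l = ((3*(-5))*6 + 3) + 1/1736 = (-15*6 + 3) + 1/1736 = (-90 + 3) + 1/1736 = -87 + 1/1736 = -151031/1736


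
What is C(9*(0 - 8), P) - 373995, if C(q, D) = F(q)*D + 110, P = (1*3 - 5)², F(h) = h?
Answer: -374173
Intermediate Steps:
P = 4 (P = (3 - 5)² = (-2)² = 4)
C(q, D) = 110 + D*q (C(q, D) = q*D + 110 = D*q + 110 = 110 + D*q)
C(9*(0 - 8), P) - 373995 = (110 + 4*(9*(0 - 8))) - 373995 = (110 + 4*(9*(-8))) - 373995 = (110 + 4*(-72)) - 373995 = (110 - 288) - 373995 = -178 - 373995 = -374173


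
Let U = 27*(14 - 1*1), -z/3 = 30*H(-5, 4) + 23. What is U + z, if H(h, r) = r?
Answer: -78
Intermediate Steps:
z = -429 (z = -3*(30*4 + 23) = -3*(120 + 23) = -3*143 = -429)
U = 351 (U = 27*(14 - 1) = 27*13 = 351)
U + z = 351 - 429 = -78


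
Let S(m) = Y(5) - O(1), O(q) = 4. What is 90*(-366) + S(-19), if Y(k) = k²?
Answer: -32919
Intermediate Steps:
S(m) = 21 (S(m) = 5² - 1*4 = 25 - 4 = 21)
90*(-366) + S(-19) = 90*(-366) + 21 = -32940 + 21 = -32919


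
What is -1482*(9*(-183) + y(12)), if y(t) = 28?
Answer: 2399358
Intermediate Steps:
-1482*(9*(-183) + y(12)) = -1482*(9*(-183) + 28) = -1482*(-1647 + 28) = -1482*(-1619) = 2399358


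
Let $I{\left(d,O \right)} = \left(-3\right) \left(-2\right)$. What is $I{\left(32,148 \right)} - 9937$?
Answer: $-9931$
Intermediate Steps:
$I{\left(d,O \right)} = 6$
$I{\left(32,148 \right)} - 9937 = 6 - 9937 = -9931$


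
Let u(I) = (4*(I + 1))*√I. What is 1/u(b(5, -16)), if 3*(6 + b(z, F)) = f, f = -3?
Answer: I*√7/168 ≈ 0.015749*I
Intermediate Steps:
b(z, F) = -7 (b(z, F) = -6 + (⅓)*(-3) = -6 - 1 = -7)
u(I) = √I*(4 + 4*I) (u(I) = (4*(1 + I))*√I = (4 + 4*I)*√I = √I*(4 + 4*I))
1/u(b(5, -16)) = 1/(4*√(-7)*(1 - 7)) = 1/(4*(I*√7)*(-6)) = 1/(-24*I*√7) = I*√7/168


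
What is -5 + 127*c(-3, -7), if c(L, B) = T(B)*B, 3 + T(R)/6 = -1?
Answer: 21331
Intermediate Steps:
T(R) = -24 (T(R) = -18 + 6*(-1) = -18 - 6 = -24)
c(L, B) = -24*B
-5 + 127*c(-3, -7) = -5 + 127*(-24*(-7)) = -5 + 127*168 = -5 + 21336 = 21331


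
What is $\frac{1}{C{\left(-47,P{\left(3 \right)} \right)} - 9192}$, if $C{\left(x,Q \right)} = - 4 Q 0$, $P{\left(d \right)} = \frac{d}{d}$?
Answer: $- \frac{1}{9192} \approx -0.00010879$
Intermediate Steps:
$P{\left(d \right)} = 1$
$C{\left(x,Q \right)} = 0$
$\frac{1}{C{\left(-47,P{\left(3 \right)} \right)} - 9192} = \frac{1}{0 - 9192} = \frac{1}{-9192} = - \frac{1}{9192}$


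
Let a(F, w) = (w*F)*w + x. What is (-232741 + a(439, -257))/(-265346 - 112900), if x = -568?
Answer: -14381101/189123 ≈ -76.041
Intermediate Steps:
a(F, w) = -568 + F*w**2 (a(F, w) = (w*F)*w - 568 = (F*w)*w - 568 = F*w**2 - 568 = -568 + F*w**2)
(-232741 + a(439, -257))/(-265346 - 112900) = (-232741 + (-568 + 439*(-257)**2))/(-265346 - 112900) = (-232741 + (-568 + 439*66049))/(-378246) = (-232741 + (-568 + 28995511))*(-1/378246) = (-232741 + 28994943)*(-1/378246) = 28762202*(-1/378246) = -14381101/189123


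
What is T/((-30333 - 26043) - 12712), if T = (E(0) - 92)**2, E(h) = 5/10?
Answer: -33489/276352 ≈ -0.12118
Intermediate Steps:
E(h) = 1/2 (E(h) = 5*(1/10) = 1/2)
T = 33489/4 (T = (1/2 - 92)**2 = (-183/2)**2 = 33489/4 ≈ 8372.3)
T/((-30333 - 26043) - 12712) = 33489/(4*((-30333 - 26043) - 12712)) = 33489/(4*(-56376 - 12712)) = (33489/4)/(-69088) = (33489/4)*(-1/69088) = -33489/276352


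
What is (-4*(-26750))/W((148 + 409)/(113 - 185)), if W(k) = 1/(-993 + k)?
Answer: -963708875/9 ≈ -1.0708e+8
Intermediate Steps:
(-4*(-26750))/W((148 + 409)/(113 - 185)) = (-4*(-26750))/(1/(-993 + (148 + 409)/(113 - 185))) = 107000/(1/(-993 + 557/(-72))) = 107000/(1/(-993 + 557*(-1/72))) = 107000/(1/(-993 - 557/72)) = 107000/(1/(-72053/72)) = 107000/(-72/72053) = 107000*(-72053/72) = -963708875/9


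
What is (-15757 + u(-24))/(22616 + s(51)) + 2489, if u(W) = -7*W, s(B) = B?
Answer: 56402574/22667 ≈ 2488.3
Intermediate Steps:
(-15757 + u(-24))/(22616 + s(51)) + 2489 = (-15757 - 7*(-24))/(22616 + 51) + 2489 = (-15757 + 168)/22667 + 2489 = -15589*1/22667 + 2489 = -15589/22667 + 2489 = 56402574/22667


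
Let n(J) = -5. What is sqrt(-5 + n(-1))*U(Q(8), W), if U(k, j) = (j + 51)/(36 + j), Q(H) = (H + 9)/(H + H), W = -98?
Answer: 47*I*sqrt(10)/62 ≈ 2.3972*I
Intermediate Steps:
Q(H) = (9 + H)/(2*H) (Q(H) = (9 + H)/((2*H)) = (9 + H)*(1/(2*H)) = (9 + H)/(2*H))
U(k, j) = (51 + j)/(36 + j)
sqrt(-5 + n(-1))*U(Q(8), W) = sqrt(-5 - 5)*((51 - 98)/(36 - 98)) = sqrt(-10)*(-47/(-62)) = (I*sqrt(10))*(-1/62*(-47)) = (I*sqrt(10))*(47/62) = 47*I*sqrt(10)/62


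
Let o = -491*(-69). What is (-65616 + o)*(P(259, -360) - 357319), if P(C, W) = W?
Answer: 11351658423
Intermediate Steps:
o = 33879
(-65616 + o)*(P(259, -360) - 357319) = (-65616 + 33879)*(-360 - 357319) = -31737*(-357679) = 11351658423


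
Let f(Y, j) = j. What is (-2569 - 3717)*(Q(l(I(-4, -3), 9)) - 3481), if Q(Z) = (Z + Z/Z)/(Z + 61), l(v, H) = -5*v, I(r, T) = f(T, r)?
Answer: 590758280/27 ≈ 2.1880e+7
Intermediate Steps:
I(r, T) = r
Q(Z) = (1 + Z)/(61 + Z) (Q(Z) = (Z + 1)/(61 + Z) = (1 + Z)/(61 + Z))
(-2569 - 3717)*(Q(l(I(-4, -3), 9)) - 3481) = (-2569 - 3717)*((1 - 5*(-4))/(61 - 5*(-4)) - 3481) = -6286*((1 + 20)/(61 + 20) - 3481) = -6286*(21/81 - 3481) = -6286*((1/81)*21 - 3481) = -6286*(7/27 - 3481) = -6286*(-93980/27) = 590758280/27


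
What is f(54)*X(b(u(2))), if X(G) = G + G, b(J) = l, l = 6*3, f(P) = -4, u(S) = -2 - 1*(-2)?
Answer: -144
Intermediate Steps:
u(S) = 0 (u(S) = -2 + 2 = 0)
l = 18
b(J) = 18
X(G) = 2*G
f(54)*X(b(u(2))) = -8*18 = -4*36 = -144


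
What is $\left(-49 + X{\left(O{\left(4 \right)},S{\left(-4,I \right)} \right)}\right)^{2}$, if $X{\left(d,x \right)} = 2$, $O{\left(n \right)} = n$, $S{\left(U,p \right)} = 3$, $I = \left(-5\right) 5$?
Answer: $2209$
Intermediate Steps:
$I = -25$
$\left(-49 + X{\left(O{\left(4 \right)},S{\left(-4,I \right)} \right)}\right)^{2} = \left(-49 + 2\right)^{2} = \left(-47\right)^{2} = 2209$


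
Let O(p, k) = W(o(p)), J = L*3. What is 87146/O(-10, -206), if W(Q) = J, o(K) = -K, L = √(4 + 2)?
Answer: 43573*√6/9 ≈ 11859.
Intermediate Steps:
L = √6 ≈ 2.4495
J = 3*√6 (J = √6*3 = 3*√6 ≈ 7.3485)
W(Q) = 3*√6
O(p, k) = 3*√6
87146/O(-10, -206) = 87146/((3*√6)) = 87146*(√6/18) = 43573*√6/9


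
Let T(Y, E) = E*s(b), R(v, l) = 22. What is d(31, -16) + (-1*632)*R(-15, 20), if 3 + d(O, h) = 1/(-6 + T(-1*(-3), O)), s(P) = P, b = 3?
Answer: -1209908/87 ≈ -13907.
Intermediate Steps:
T(Y, E) = 3*E (T(Y, E) = E*3 = 3*E)
d(O, h) = -3 + 1/(-6 + 3*O)
d(31, -16) + (-1*632)*R(-15, 20) = (19 - 9*31)/(3*(-2 + 31)) - 1*632*22 = (1/3)*(19 - 279)/29 - 632*22 = (1/3)*(1/29)*(-260) - 13904 = -260/87 - 13904 = -1209908/87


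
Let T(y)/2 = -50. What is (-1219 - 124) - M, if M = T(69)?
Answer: -1243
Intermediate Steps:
T(y) = -100 (T(y) = 2*(-50) = -100)
M = -100
(-1219 - 124) - M = (-1219 - 124) - 1*(-100) = -1343 + 100 = -1243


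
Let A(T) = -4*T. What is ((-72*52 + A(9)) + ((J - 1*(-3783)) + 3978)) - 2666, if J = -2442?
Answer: -1127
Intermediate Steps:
((-72*52 + A(9)) + ((J - 1*(-3783)) + 3978)) - 2666 = ((-72*52 - 4*9) + ((-2442 - 1*(-3783)) + 3978)) - 2666 = ((-3744 - 36) + ((-2442 + 3783) + 3978)) - 2666 = (-3780 + (1341 + 3978)) - 2666 = (-3780 + 5319) - 2666 = 1539 - 2666 = -1127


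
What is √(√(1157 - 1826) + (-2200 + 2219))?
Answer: √(19 + I*√669) ≈ 5.0544 + 2.5587*I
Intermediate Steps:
√(√(1157 - 1826) + (-2200 + 2219)) = √(√(-669) + 19) = √(I*√669 + 19) = √(19 + I*√669)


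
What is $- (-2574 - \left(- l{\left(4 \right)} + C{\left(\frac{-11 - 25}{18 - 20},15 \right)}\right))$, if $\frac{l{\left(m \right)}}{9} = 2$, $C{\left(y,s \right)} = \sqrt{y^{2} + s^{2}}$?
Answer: $2556 + 3 \sqrt{61} \approx 2579.4$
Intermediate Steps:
$C{\left(y,s \right)} = \sqrt{s^{2} + y^{2}}$
$l{\left(m \right)} = 18$ ($l{\left(m \right)} = 9 \cdot 2 = 18$)
$- (-2574 - \left(- l{\left(4 \right)} + C{\left(\frac{-11 - 25}{18 - 20},15 \right)}\right)) = - (-2574 + \left(18 - \sqrt{15^{2} + \left(\frac{-11 - 25}{18 - 20}\right)^{2}}\right)) = - (-2574 + \left(18 - \sqrt{225 + \left(- \frac{36}{-2}\right)^{2}}\right)) = - (-2574 + \left(18 - \sqrt{225 + \left(\left(-36\right) \left(- \frac{1}{2}\right)\right)^{2}}\right)) = - (-2574 + \left(18 - \sqrt{225 + 18^{2}}\right)) = - (-2574 + \left(18 - \sqrt{225 + 324}\right)) = - (-2574 + \left(18 - \sqrt{549}\right)) = - (-2574 + \left(18 - 3 \sqrt{61}\right)) = - (-2556 - 3 \sqrt{61}) = 2556 + 3 \sqrt{61}$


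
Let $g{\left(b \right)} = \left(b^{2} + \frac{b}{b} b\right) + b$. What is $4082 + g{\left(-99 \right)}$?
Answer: $13685$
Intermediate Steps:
$g{\left(b \right)} = b^{2} + 2 b$ ($g{\left(b \right)} = \left(b^{2} + 1 b\right) + b = \left(b^{2} + b\right) + b = \left(b + b^{2}\right) + b = b^{2} + 2 b$)
$4082 + g{\left(-99 \right)} = 4082 - 99 \left(2 - 99\right) = 4082 - -9603 = 4082 + 9603 = 13685$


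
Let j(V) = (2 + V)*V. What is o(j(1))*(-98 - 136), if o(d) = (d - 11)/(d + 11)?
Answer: 936/7 ≈ 133.71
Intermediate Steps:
j(V) = V*(2 + V)
o(d) = (-11 + d)/(11 + d)
o(j(1))*(-98 - 136) = ((-11 + 1*(2 + 1))/(11 + 1*(2 + 1)))*(-98 - 136) = ((-11 + 1*3)/(11 + 1*3))*(-234) = ((-11 + 3)/(11 + 3))*(-234) = (-8/14)*(-234) = ((1/14)*(-8))*(-234) = -4/7*(-234) = 936/7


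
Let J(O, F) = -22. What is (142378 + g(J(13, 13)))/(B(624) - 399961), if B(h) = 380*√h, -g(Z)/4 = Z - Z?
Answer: -56945647258/159878695921 - 216414560*√39/159878695921 ≈ -0.36463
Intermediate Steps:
g(Z) = 0 (g(Z) = -4*(Z - Z) = -4*0 = 0)
(142378 + g(J(13, 13)))/(B(624) - 399961) = (142378 + 0)/(380*√624 - 399961) = 142378/(380*(4*√39) - 399961) = 142378/(1520*√39 - 399961) = 142378/(-399961 + 1520*√39)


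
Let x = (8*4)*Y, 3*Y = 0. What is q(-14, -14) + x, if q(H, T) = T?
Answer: -14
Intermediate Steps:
Y = 0 (Y = (⅓)*0 = 0)
x = 0 (x = (8*4)*0 = 32*0 = 0)
q(-14, -14) + x = -14 + 0 = -14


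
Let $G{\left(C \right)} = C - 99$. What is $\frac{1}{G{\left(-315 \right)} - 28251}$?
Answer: $- \frac{1}{28665} \approx -3.4886 \cdot 10^{-5}$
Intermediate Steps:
$G{\left(C \right)} = -99 + C$ ($G{\left(C \right)} = C - 99 = -99 + C$)
$\frac{1}{G{\left(-315 \right)} - 28251} = \frac{1}{\left(-99 - 315\right) - 28251} = \frac{1}{-414 - 28251} = \frac{1}{-28665} = - \frac{1}{28665}$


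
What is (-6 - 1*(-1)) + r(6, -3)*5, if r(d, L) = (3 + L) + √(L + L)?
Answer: -5 + 5*I*√6 ≈ -5.0 + 12.247*I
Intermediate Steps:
r(d, L) = 3 + L + √2*√L (r(d, L) = (3 + L) + √(2*L) = (3 + L) + √2*√L = 3 + L + √2*√L)
(-6 - 1*(-1)) + r(6, -3)*5 = (-6 - 1*(-1)) + (3 - 3 + √2*√(-3))*5 = (-6 + 1) + (3 - 3 + √2*(I*√3))*5 = -5 + (3 - 3 + I*√6)*5 = -5 + (I*√6)*5 = -5 + 5*I*√6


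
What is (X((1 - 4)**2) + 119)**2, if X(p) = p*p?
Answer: 40000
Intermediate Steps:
X(p) = p**2
(X((1 - 4)**2) + 119)**2 = (((1 - 4)**2)**2 + 119)**2 = (((-3)**2)**2 + 119)**2 = (9**2 + 119)**2 = (81 + 119)**2 = 200**2 = 40000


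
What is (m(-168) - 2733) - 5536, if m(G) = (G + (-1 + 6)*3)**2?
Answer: 15140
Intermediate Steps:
m(G) = (15 + G)**2 (m(G) = (G + 5*3)**2 = (G + 15)**2 = (15 + G)**2)
(m(-168) - 2733) - 5536 = ((15 - 168)**2 - 2733) - 5536 = ((-153)**2 - 2733) - 5536 = (23409 - 2733) - 5536 = 20676 - 5536 = 15140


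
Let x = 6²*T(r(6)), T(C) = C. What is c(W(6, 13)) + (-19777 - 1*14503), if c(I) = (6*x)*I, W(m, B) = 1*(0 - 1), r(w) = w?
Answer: -35576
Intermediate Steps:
W(m, B) = -1 (W(m, B) = 1*(-1) = -1)
x = 216 (x = 6²*6 = 36*6 = 216)
c(I) = 1296*I (c(I) = (6*216)*I = 1296*I)
c(W(6, 13)) + (-19777 - 1*14503) = 1296*(-1) + (-19777 - 1*14503) = -1296 + (-19777 - 14503) = -1296 - 34280 = -35576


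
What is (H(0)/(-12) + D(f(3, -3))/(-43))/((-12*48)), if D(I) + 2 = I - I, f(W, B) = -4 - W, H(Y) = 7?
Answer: 277/297216 ≈ 0.00093198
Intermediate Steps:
D(I) = -2 (D(I) = -2 + (I - I) = -2 + 0 = -2)
(H(0)/(-12) + D(f(3, -3))/(-43))/((-12*48)) = (7/(-12) - 2/(-43))/((-12*48)) = (7*(-1/12) - 2*(-1/43))/(-576) = -(-7/12 + 2/43)/576 = -1/576*(-277/516) = 277/297216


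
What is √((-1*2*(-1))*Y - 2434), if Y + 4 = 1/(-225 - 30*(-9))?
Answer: 8*I*√8585/15 ≈ 49.416*I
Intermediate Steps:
Y = -179/45 (Y = -4 + 1/(-225 - 30*(-9)) = -4 + 1/(-225 + 270) = -4 + 1/45 = -179/45 ≈ -3.9778)
√((-1*2*(-1))*Y - 2434) = √((-1*2*(-1))*(-179/45) - 2434) = √(-2*(-1)*(-179/45) - 2434) = √(2*(-179/45) - 2434) = √(-358/45 - 2434) = √(-109888/45) = 8*I*√8585/15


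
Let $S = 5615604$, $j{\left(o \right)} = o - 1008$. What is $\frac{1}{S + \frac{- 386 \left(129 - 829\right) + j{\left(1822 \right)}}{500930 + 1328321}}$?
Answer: $\frac{107603}{604255853154} \approx 1.7808 \cdot 10^{-7}$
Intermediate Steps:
$j{\left(o \right)} = -1008 + o$
$\frac{1}{S + \frac{- 386 \left(129 - 829\right) + j{\left(1822 \right)}}{500930 + 1328321}} = \frac{1}{5615604 + \frac{- 386 \left(129 - 829\right) + \left(-1008 + 1822\right)}{500930 + 1328321}} = \frac{1}{5615604 + \frac{\left(-386\right) \left(-700\right) + 814}{1829251}} = \frac{1}{5615604 + \left(270200 + 814\right) \frac{1}{1829251}} = \frac{1}{5615604 + 271014 \cdot \frac{1}{1829251}} = \frac{1}{5615604 + \frac{15942}{107603}} = \frac{1}{\frac{604255853154}{107603}} = \frac{107603}{604255853154}$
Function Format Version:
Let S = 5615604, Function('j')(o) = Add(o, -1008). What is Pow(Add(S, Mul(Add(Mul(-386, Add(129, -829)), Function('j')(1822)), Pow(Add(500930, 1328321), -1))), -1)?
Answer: Rational(107603, 604255853154) ≈ 1.7808e-7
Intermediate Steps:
Function('j')(o) = Add(-1008, o)
Pow(Add(S, Mul(Add(Mul(-386, Add(129, -829)), Function('j')(1822)), Pow(Add(500930, 1328321), -1))), -1) = Pow(Add(5615604, Mul(Add(Mul(-386, Add(129, -829)), Add(-1008, 1822)), Pow(Add(500930, 1328321), -1))), -1) = Pow(Add(5615604, Mul(Add(Mul(-386, -700), 814), Pow(1829251, -1))), -1) = Pow(Add(5615604, Mul(Add(270200, 814), Rational(1, 1829251))), -1) = Pow(Add(5615604, Mul(271014, Rational(1, 1829251))), -1) = Pow(Add(5615604, Rational(15942, 107603)), -1) = Pow(Rational(604255853154, 107603), -1) = Rational(107603, 604255853154)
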